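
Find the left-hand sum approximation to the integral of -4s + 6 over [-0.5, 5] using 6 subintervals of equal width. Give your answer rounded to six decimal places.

Δs = (5 − (-0.5))/6 = 11/12.
Left endpoints: -0.5, 5/12, 4/3, 2.25, 19/6, 49/12.
f(-0.5) = 8, f(5/12) = 13/3, f(4/3) = 2/3, f(2.25) = -3, f(19/6) = -20/3, f(49/12) = -31/3.
Sum = Δs · [f(-0.5) + f(5/12) + f(4/3) + ...].
Sum ≈ -6.416667.

-6.416667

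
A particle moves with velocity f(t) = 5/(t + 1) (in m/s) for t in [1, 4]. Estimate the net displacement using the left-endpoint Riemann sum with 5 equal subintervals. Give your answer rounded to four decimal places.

Δt = (4 − 1)/5 = 0.6.
Left endpoints: 1, 1.6, 2.2, 2.8, 3.4.
f(1) = 2.5, f(1.6) = 25/13, f(2.2) = 1.5625, f(2.8) = 25/19, f(3.4) = 25/22.
Sum = Δt · [f(1) + f(1.6) + f(2.2) + f(2.8) + f(3.4)].
Sum ≈ 5.0626.

5.0626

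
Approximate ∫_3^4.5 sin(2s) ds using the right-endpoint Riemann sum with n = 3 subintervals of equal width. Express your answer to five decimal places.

1.02923

Δs = (4.5 − 3)/3 = 0.5.
Right endpoints: 3.5, 4, 4.5.
f(3.5) ≈ 0.65699, f(4) ≈ 0.98936, f(4.5) ≈ 0.41212.
Sum = Δs · [f(3.5) + f(4) + f(4.5)].
Sum ≈ 1.02923.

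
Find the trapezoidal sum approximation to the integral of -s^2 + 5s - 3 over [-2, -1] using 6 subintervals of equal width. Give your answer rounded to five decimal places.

-12.83796

Δs = (-1 − (-2))/6 = 1/6.
f(-2) = -17, f(-11/6) = -559/36, f(-5/3) = -127/9, f(-1.5) = -12.75, f(-4/3) = -103/9, f(-7/6) = -367/36, f(-1) = -9.
T_6 = (Δs/2)·[f(s_0) + 2f(s_1) + ... + 2f(s_{5}) + f(s_6)].
Sum ≈ -12.83796.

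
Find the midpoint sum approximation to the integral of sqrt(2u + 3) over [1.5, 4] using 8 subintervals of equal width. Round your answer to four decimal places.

7.2624

Δu = (4 − 1.5)/8 = 0.3125.
Midpoints: 1.65625, 1.96875, 2.28125, 2.59375, 2.90625, 3.21875, 3.53125, 3.84375.
f(1.65625) ≈ 2.5125, f(1.96875) ≈ 2.6339, f(2.28125) ≈ 2.7500, f(2.59375) ≈ 2.8614, f(2.90625) ≈ 2.9686, f(3.21875) ≈ 3.0721, f(3.53125) ≈ 3.1721, f(3.84375) ≈ 3.2692.
Sum = Δu · [f(1.65625) + f(1.96875) + f(2.28125) + ...].
Sum ≈ 7.2624.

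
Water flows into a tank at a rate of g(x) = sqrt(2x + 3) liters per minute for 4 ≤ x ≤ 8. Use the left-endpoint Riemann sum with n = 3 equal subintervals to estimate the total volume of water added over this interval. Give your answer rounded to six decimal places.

Δx = (8 − 4)/3 = 4/3.
Left endpoints: 4, 16/3, 20/3.
g(4) ≈ 3.316625, g(16/3) ≈ 3.696846, g(20/3) ≈ 4.041452.
Sum = Δx · [g(4) + g(16/3) + g(20/3)].
Sum ≈ 14.739896.

14.739896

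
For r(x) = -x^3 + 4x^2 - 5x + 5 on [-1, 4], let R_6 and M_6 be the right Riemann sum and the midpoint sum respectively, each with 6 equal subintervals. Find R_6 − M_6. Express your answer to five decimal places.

-12.93403

R_6 ≈ -2.3726852.
M_6 ≈ 10.5613426.
R_6 − M_6 ≈ -12.93403.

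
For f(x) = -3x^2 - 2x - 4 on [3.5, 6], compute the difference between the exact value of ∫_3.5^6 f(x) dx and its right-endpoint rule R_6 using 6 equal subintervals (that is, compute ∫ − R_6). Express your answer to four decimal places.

16.1024

Exact integral: ∫_3.5^6 f(x) dx = -206.875.
R_6 ≈ -222.977431.
Error ≈ -206.875 − (-222.977431) ≈ 16.1024.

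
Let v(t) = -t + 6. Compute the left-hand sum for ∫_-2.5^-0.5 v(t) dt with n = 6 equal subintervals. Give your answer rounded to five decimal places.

15.33333

Δt = (-0.5 − (-2.5))/6 = 1/3.
Left endpoints: -2.5, -13/6, -11/6, -1.5, -7/6, -5/6.
v(-2.5) = 8.5, v(-13/6) = 49/6, v(-11/6) = 47/6, v(-1.5) = 7.5, v(-7/6) = 43/6, v(-5/6) = 41/6.
Sum = Δt · [v(-2.5) + v(-13/6) + v(-11/6) + ...].
Sum ≈ 15.33333.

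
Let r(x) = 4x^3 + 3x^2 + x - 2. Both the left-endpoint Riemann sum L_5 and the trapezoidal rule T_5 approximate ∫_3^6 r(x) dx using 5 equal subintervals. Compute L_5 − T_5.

L_5 = 1169.76.
T_5 = 1421.76.
L_5 − T_5 = -252.

-252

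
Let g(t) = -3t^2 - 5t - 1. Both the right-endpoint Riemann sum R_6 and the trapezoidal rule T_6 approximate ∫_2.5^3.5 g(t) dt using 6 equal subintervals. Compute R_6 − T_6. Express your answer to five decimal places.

R_6 ≈ -45.1805556.
T_6 ≈ -43.2638889.
R_6 − T_6 ≈ -1.91667.

-1.91667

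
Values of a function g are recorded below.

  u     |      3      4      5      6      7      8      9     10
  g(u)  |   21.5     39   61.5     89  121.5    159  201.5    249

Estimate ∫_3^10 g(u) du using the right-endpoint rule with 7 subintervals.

Δu = 1.
Sum = 1·[39 + 61.5 + 89 + 121.5 + 159 + 201.5 + 249] = 920.5.

920.5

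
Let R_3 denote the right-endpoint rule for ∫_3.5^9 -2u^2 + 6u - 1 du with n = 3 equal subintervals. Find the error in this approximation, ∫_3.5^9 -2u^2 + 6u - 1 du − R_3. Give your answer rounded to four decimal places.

101.9537

Exact integral: ∫_3.5^9 f(u) du ≈ -256.666667.
R_3 ≈ -358.620370.
Error ≈ -256.666667 − (-358.620370) ≈ 101.9537.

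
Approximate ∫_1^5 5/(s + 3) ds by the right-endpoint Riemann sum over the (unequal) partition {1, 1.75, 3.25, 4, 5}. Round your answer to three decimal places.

3.150

Subinterval widths: 0.75, 1.5, 0.75, 1.
Right endpoints: 1.75, 3.25, 4, 5.
f(1.75) = 20/19, f(3.25) = 0.8, f(4) = 5/7, f(5) = 0.625.
Sum = Σ Δs_i · f(s_i).
Sum ≈ 3.150.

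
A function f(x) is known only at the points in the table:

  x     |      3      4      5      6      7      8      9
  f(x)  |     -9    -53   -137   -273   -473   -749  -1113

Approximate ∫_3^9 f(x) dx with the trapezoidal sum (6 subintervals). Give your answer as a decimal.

-2246

Δx = 1.
T_6 = (1/2)·[(-9) + 2·(-53) + 2·(-137) + 2·(-273) + 2·(-473) + 2·(-749) + (-1113)] = -2246.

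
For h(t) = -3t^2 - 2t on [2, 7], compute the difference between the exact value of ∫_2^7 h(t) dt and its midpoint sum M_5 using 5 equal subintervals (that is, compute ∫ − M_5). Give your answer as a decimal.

Exact integral: ∫_2^7 h(t) dt = -380.
M_5 = -378.75.
Error = -380 − (-378.75) = -1.25.

-1.25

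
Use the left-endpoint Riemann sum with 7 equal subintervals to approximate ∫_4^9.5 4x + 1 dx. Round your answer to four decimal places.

145.3571

Δx = (9.5 − 4)/7 = 11/14.
Left endpoints: 4, 67/14, 39/7, 89/14, 50/7, 111/14, 61/7.
f(4) = 17, f(67/14) = 141/7, f(39/7) = 163/7, f(89/14) = 185/7, f(50/7) = 207/7, f(111/14) = 229/7, f(61/7) = 251/7.
Sum = Δx · [f(4) + f(67/14) + f(39/7) + ...].
Sum ≈ 145.3571.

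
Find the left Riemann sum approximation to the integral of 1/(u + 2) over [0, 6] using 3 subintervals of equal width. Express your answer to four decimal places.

Δu = (6 − 0)/3 = 2.
Left endpoints: 0, 2, 4.
f(0) = 0.5, f(2) = 0.25, f(4) = 1/6.
Sum = Δu · [f(0) + f(2) + f(4)].
Sum ≈ 1.8333.

1.8333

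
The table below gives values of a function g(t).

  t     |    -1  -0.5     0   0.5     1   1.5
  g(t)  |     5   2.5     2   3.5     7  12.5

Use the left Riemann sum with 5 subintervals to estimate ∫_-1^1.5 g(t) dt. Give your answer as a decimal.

10

Δt = 0.5.
Sum = 0.5·[5 + 2.5 + 2 + 3.5 + 7] = 10.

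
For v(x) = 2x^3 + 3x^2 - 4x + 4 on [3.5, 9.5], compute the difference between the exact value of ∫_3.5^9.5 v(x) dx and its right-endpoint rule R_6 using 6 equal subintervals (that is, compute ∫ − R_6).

-961.5

Exact integral: ∫_3.5^9.5 v(x) dx = 4680.
R_6 = 5641.5.
Error = 4680 − 5641.5 = -961.5.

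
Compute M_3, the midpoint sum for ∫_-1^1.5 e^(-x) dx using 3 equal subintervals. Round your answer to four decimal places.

Δx = (1.5 − (-1))/3 = 5/6.
Midpoints: -7/12, 0.25, 13/12.
f(-7/12) ≈ 1.7920, f(0.25) ≈ 0.7788, f(13/12) ≈ 0.3385.
Sum = Δx · [f(-7/12) + f(0.25) + f(13/12)].
Sum ≈ 2.4244.

2.4244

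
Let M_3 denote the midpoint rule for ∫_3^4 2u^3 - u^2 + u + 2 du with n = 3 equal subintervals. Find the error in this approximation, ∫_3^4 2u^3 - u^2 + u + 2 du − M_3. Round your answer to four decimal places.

Exact integral: ∫_3^4 f(u) du ≈ 80.666667.
M_3 ≈ 80.481481.
Error ≈ 80.666667 − 80.481481 ≈ 0.1852.

0.1852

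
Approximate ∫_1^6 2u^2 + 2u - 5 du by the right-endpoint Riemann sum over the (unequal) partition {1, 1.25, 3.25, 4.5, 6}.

219.53125

Subinterval widths: 0.25, 2, 1.25, 1.5.
Right endpoints: 1.25, 3.25, 4.5, 6.
f(1.25) = 0.625, f(3.25) = 22.625, f(4.5) = 44.5, f(6) = 79.
Sum = Σ Δu_i · f(u_i).
Sum = 219.53125.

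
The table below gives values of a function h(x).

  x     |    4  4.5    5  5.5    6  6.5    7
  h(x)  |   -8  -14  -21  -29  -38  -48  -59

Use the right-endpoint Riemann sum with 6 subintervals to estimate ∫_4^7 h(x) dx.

-104.5

Δx = 0.5.
Sum = 0.5·[(-14) + (-21) + (-29) + (-38) + (-48) + (-59)] = -104.5.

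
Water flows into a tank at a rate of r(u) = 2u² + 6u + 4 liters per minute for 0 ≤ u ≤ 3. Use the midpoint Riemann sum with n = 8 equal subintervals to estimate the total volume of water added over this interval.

Δu = (3 − 0)/8 = 0.375.
Midpoints: 0.1875, 0.5625, 0.9375, 1.3125, 1.6875, 2.0625, 2.4375, 2.8125.
r(0.1875) = 5.1953125, r(0.5625) = 8.0078125, r(0.9375) = 11.3828125, r(1.3125) = 15.3203125, r(1.6875) = 19.8203125, r(2.0625) = 24.8828125, r(2.4375) = 30.5078125, r(2.8125) = 36.6953125.
Sum = Δu · [r(0.1875) + r(0.5625) + r(0.9375) + ...].
Sum = 56.9296875.

56.9296875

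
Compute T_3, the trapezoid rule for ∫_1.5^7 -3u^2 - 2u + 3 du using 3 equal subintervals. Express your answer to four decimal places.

Δu = (7 − 1.5)/3 = 11/6.
f(1.5) = -6.75, f(10/3) = -37, f(31/6) = -1049/12, f(7) = -158.
T_3 = (Δu/2)·[f(u_0) + 2f(u_1) + 2f(u_2) + f(u_3)].
Sum ≈ -379.1181.

-379.1181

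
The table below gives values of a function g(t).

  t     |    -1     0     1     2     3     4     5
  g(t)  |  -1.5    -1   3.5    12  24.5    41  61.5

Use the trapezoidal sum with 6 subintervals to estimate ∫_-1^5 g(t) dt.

110

Δt = 1.
T_6 = (1/2)·[(-1.5) + 2·(-1) + 2·3.5 + 2·12 + 2·24.5 + 2·41 + 61.5] = 110.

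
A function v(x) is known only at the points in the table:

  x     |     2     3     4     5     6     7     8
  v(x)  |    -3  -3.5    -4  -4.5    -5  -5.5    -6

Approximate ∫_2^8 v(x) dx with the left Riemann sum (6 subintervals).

-25.5

Δx = 1.
Sum = 1·[(-3) + (-3.5) + (-4) + (-4.5) + (-5) + (-5.5)] = -25.5.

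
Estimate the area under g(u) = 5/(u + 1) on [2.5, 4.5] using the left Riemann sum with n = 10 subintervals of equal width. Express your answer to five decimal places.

2.31268

Δu = (4.5 − 2.5)/10 = 0.2.
Left endpoints: 2.5, 2.7, 2.9, 3.1, 3.3, 3.5, 3.7, 3.9, 4.1, 4.3.
g(2.5) = 10/7, g(2.7) = 50/37, g(2.9) = 50/39, g(3.1) = 50/41, g(3.3) = 50/43, g(3.5) = 10/9, g(3.7) = 50/47, g(3.9) = 50/49, g(4.1) = 50/51, g(4.3) = 50/53.
Sum = Δu · [g(2.5) + g(2.7) + g(2.9) + ...].
Sum ≈ 2.31268.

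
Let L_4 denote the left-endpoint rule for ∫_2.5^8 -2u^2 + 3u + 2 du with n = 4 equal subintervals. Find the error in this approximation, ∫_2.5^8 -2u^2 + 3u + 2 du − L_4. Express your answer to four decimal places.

-64.5964

Exact integral: ∫_2.5^8 f(u) du ≈ -233.291667.
L_4 = -168.6953125.
Error ≈ -233.291667 − (-168.6953125) ≈ -64.5964.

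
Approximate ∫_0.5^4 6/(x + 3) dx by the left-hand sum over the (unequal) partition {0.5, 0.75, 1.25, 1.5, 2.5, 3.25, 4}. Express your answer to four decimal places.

4.4530

Subinterval widths: 0.25, 0.5, 0.25, 1, 0.75, 0.75.
Left endpoints: 0.5, 0.75, 1.25, 1.5, 2.5, 3.25.
f(0.5) = 12/7, f(0.75) = 1.6, f(1.25) = 24/17, f(1.5) = 4/3, f(2.5) = 12/11, f(3.25) = 0.96.
Sum = Σ Δx_i · f(x_i).
Sum ≈ 4.4530.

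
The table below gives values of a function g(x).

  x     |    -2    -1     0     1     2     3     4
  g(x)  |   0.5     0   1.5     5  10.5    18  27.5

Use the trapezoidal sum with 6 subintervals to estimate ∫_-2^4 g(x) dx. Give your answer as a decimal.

Δx = 1.
T_6 = (1/2)·[0.5 + 2·0 + 2·1.5 + 2·5 + 2·10.5 + 2·18 + 27.5] = 49.

49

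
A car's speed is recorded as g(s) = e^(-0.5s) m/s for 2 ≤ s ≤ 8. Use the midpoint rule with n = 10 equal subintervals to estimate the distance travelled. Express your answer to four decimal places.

Δs = (8 − 2)/10 = 0.6.
Midpoints: 2.3, 2.9, 3.5, 4.1, 4.7, 5.3, 5.9, 6.5, 7.1, 7.7.
g(2.3) ≈ 0.3166, g(2.9) ≈ 0.2346, g(3.5) ≈ 0.1738, g(4.1) ≈ 0.1287, g(4.7) ≈ 0.0954, g(5.3) ≈ 0.0707, g(5.9) ≈ 0.0523, g(6.5) ≈ 0.0388, g(7.1) ≈ 0.0287, g(7.7) ≈ 0.0213.
Sum = Δs · [g(2.3) + g(2.9) + g(3.5) + ...].
Sum ≈ 0.6965.

0.6965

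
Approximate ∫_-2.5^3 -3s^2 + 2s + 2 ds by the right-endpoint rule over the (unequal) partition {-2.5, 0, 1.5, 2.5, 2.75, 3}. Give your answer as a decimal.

Subinterval widths: 2.5, 1.5, 1, 0.25, 0.25.
Right endpoints: 0, 1.5, 2.5, 2.75, 3.
f(0) = 2, f(1.5) = -1.75, f(2.5) = -11.75, f(2.75) = -15.1875, f(3) = -19.
Sum = Σ Δs_i · f(s_i).
Sum = -17.921875.

-17.921875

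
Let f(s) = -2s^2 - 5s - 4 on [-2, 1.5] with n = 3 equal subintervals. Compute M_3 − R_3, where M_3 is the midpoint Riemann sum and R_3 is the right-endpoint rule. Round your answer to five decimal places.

M_3 ≈ -16.4143519.
R_3 ≈ -26.9629630.
M_3 − R_3 ≈ 10.54861.

10.54861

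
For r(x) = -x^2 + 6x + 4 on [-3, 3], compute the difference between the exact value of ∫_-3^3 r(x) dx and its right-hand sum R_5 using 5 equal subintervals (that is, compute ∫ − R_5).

-20.16

Exact integral: ∫_-3^3 r(x) dx = 6.
R_5 = 26.16.
Error = 6 − 26.16 = -20.16.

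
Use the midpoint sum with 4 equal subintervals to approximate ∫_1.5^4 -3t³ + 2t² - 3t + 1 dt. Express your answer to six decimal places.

Δt = (4 − 1.5)/4 = 0.625.
Midpoints: 1.8125, 2.4375, 3.0625, 3.6875.
f(1.8125) = -64431/4096, f(2.4375) = -155141/4096, f(3.0625) = -309651/4096, f(3.6875) = -545961/4096.
Sum = Δt · [f(1.8125) + f(2.4375) + f(3.0625) + f(3.6875)].
Sum ≈ -164.060059.

-164.060059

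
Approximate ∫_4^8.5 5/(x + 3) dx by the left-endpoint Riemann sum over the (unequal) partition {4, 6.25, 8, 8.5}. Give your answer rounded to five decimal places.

Subinterval widths: 2.25, 1.75, 0.5.
Left endpoints: 4, 6.25, 8.
f(4) = 5/7, f(6.25) = 20/37, f(8) = 5/11.
Sum = Σ Δx_i · f(x_i).
Sum ≈ 2.78036.

2.78036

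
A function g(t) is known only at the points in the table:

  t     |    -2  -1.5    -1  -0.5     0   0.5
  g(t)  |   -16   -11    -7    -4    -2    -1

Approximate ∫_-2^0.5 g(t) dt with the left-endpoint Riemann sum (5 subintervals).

-20

Δt = 0.5.
Sum = 0.5·[(-16) + (-11) + (-7) + (-4) + (-2)] = -20.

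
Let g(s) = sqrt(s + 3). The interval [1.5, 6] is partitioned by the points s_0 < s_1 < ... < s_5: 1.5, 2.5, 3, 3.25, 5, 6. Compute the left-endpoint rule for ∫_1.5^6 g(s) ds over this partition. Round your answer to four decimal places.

11.1097

Subinterval widths: 1, 0.5, 0.25, 1.75, 1.
Left endpoints: 1.5, 2.5, 3, 3.25, 5.
g(1.5) ≈ 2.1213, g(2.5) ≈ 2.3452, g(3) ≈ 2.4495, g(3.25) ≈ 2.5000, g(5) ≈ 2.8284.
Sum = Σ Δs_i · g(s_i).
Sum ≈ 11.1097.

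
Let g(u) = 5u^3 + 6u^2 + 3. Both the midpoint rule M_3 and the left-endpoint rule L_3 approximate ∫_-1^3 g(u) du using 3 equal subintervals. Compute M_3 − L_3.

88

M_3 ≈ 155.555556.
L_3 ≈ 67.555556.
M_3 − L_3 = 88.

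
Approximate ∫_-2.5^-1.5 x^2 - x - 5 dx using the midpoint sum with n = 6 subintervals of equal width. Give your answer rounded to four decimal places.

1.0810

Δx = (-1.5 − (-2.5))/6 = 1/6.
Midpoints: -29/12, -2.25, -25/12, -23/12, -1.75, -19/12.
f(-29/12) = 469/144, f(-2.25) = 2.3125, f(-25/12) = 205/144, f(-23/12) = 85/144, f(-1.75) = -0.1875, f(-19/12) = -131/144.
Sum = Δx · [f(-29/12) + f(-2.25) + f(-25/12) + ...].
Sum ≈ 1.0810.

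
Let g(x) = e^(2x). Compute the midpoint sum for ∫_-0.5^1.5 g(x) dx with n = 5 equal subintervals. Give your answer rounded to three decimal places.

Δx = (1.5 − (-0.5))/5 = 0.4.
Midpoints: -0.3, 0.1, 0.5, 0.9, 1.3.
g(-0.3) ≈ 0.549, g(0.1) ≈ 1.221, g(0.5) ≈ 2.718, g(0.9) ≈ 6.050, g(1.3) ≈ 13.464.
Sum = Δx · [g(-0.3) + g(0.1) + g(0.5) + g(0.9) + g(1.3)].
Sum ≈ 9.601.

9.601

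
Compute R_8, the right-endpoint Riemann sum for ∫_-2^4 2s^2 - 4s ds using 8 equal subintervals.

Δs = (4 − (-2))/8 = 0.75.
Right endpoints: -1.25, -0.5, 0.25, 1, 1.75, 2.5, 3.25, 4.
f(-1.25) = 8.125, f(-0.5) = 2.5, f(0.25) = -0.875, f(1) = -2, f(1.75) = -0.875, f(2.5) = 2.5, f(3.25) = 8.125, f(4) = 16.
Sum = Δs · [f(-1.25) + f(-0.5) + f(0.25) + ...].
Sum = 25.125.

25.125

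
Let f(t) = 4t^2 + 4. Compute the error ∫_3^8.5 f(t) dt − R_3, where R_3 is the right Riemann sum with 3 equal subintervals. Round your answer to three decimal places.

-244.241

Exact integral: ∫_3^8.5 f(t) dt ≈ 804.83333.
R_3 ≈ 1049.07407.
Error ≈ 804.83333 − 1049.07407 ≈ -244.241.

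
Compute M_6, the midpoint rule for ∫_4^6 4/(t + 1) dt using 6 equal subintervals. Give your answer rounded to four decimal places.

1.3455

Δt = (6 − 4)/6 = 1/3.
Midpoints: 25/6, 4.5, 29/6, 31/6, 5.5, 35/6.
f(25/6) = 24/31, f(4.5) = 8/11, f(29/6) = 24/35, f(31/6) = 24/37, f(5.5) = 8/13, f(35/6) = 24/41.
Sum = Δt · [f(25/6) + f(4.5) + f(29/6) + ...].
Sum ≈ 1.3455.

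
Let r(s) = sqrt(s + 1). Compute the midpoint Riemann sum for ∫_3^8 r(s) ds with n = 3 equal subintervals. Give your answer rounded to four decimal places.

12.6762

Δs = (8 − 3)/3 = 5/3.
Midpoints: 23/6, 5.5, 43/6.
r(23/6) ≈ 2.1985, r(5.5) ≈ 2.5495, r(43/6) ≈ 2.8577.
Sum = Δs · [r(23/6) + r(5.5) + r(43/6)].
Sum ≈ 12.6762.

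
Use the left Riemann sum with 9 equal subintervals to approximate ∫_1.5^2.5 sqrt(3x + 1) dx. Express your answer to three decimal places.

Δx = (2.5 − 1.5)/9 = 1/9.
Left endpoints: 1.5, 29/18, 31/18, 11/6, 35/18, 37/18, 13/6, 41/18, 43/18.
f(1.5) ≈ 2.345, f(29/18) ≈ 2.415, f(31/18) ≈ 2.483, f(11/6) ≈ 2.550, f(35/18) ≈ 2.614, f(37/18) ≈ 2.677, f(13/6) ≈ 2.739, f(41/18) ≈ 2.799, f(43/18) ≈ 2.858.
Sum = Δx · [f(1.5) + f(29/18) + f(31/18) + ...].
Sum ≈ 2.609.

2.609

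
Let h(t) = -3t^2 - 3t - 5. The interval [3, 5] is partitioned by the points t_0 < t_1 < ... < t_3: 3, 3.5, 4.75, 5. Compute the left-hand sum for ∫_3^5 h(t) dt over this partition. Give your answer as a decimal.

Subinterval widths: 0.5, 1.25, 0.25.
Left endpoints: 3, 3.5, 4.75.
h(3) = -41, h(3.5) = -52.25, h(4.75) = -86.9375.
Sum = Σ Δt_i · h(t_i).
Sum = -107.546875.

-107.546875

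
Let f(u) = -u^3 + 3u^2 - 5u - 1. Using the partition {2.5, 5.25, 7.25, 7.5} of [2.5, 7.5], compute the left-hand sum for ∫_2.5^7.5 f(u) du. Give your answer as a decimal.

-272.22265625

Subinterval widths: 2.75, 2, 0.25.
Left endpoints: 2.5, 5.25, 7.25.
f(2.5) = -10.375, f(5.25) = -89.265625, f(7.25) = -260.640625.
Sum = Σ Δu_i · f(u_i).
Sum = -272.22265625.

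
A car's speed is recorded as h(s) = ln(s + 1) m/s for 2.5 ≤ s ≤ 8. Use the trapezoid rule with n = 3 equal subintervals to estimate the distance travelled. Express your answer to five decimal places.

9.84209

Δs = (8 − 2.5)/3 = 11/6.
h(2.5) ≈ 1.25276, h(13/3) ≈ 1.67398, h(37/6) ≈ 1.96944, h(8) ≈ 2.19722.
T_3 = (Δs/2)·[h(s_0) + 2h(s_1) + 2h(s_2) + h(s_3)].
Sum ≈ 9.84209.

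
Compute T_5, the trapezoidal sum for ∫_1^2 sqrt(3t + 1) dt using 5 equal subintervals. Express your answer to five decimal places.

Δt = (2 − 1)/5 = 0.2.
f(1) ≈ 2.00000, f(1.2) ≈ 2.14476, f(1.4) ≈ 2.28035, f(1.6) ≈ 2.40832, f(1.8) ≈ 2.52982, f(2) ≈ 2.64575.
T_5 = (Δt/2)·[f(t_0) + 2f(t_1) + ... + 2f(t_{4}) + f(t_5)].
Sum ≈ 2.33723.

2.33723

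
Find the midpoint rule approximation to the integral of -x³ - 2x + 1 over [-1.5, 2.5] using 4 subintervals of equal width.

-8

Δx = (2.5 − (-1.5))/4 = 1.
Midpoints: -1, 0, 1, 2.
f(-1) = 4, f(0) = 1, f(1) = -2, f(2) = -11.
Sum = Δx · [f(-1) + f(0) + f(1) + f(2)].
Sum = -8.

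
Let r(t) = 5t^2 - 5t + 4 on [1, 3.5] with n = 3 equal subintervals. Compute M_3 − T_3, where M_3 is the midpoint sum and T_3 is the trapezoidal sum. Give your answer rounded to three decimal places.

-2.170

M_3 ≈ 50.94329.
T_3 ≈ 53.11343.
M_3 − T_3 ≈ -2.170.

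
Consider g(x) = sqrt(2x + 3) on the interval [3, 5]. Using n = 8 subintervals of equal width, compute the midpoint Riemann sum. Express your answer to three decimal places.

6.624

Δx = (5 − 3)/8 = 0.25.
Midpoints: 3.125, 3.375, 3.625, 3.875, 4.125, 4.375, 4.625, 4.875.
g(3.125) ≈ 3.041, g(3.375) ≈ 3.122, g(3.625) ≈ 3.202, g(3.875) ≈ 3.279, g(4.125) ≈ 3.354, g(4.375) ≈ 3.428, g(4.625) ≈ 3.500, g(4.875) ≈ 3.571.
Sum = Δx · [g(3.125) + g(3.375) + g(3.625) + ...].
Sum ≈ 6.624.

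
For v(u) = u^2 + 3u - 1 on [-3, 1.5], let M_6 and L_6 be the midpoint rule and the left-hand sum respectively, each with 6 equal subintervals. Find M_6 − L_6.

M_6 = -4.7109375.
L_6 = -6.609375.
M_6 − L_6 = 1.8984375.

1.8984375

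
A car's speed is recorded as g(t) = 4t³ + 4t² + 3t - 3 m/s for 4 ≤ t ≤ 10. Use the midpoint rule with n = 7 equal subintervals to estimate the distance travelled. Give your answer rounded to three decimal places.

Δt = (10 − 4)/7 = 6/7.
Midpoints: 31/7, 37/7, 43/7, 7, 55/7, 61/7, 67/7.
g(31/7) = 149600/343, g(37/7) = 245354/343, g(43/7) = 375092/343, g(7) = 1586, g(55/7) = 757256/343, g(61/7) = 1020050/343, g(67/7) = 1337564/343.
Sum = Δt · [g(31/7) + g(37/7) + g(43/7) + ...].
Sum ≈ 11067.673.

11067.673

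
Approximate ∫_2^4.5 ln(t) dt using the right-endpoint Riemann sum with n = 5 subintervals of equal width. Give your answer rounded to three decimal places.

3.079

Δt = (4.5 − 2)/5 = 0.5.
Right endpoints: 2.5, 3, 3.5, 4, 4.5.
f(2.5) ≈ 0.916, f(3) ≈ 1.099, f(3.5) ≈ 1.253, f(4) ≈ 1.386, f(4.5) ≈ 1.504.
Sum = Δt · [f(2.5) + f(3) + f(3.5) + f(4) + f(4.5)].
Sum ≈ 3.079.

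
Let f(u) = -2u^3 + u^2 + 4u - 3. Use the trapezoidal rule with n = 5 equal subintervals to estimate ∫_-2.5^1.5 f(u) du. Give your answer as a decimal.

Δu = (1.5 − (-2.5))/5 = 0.8.
f(-2.5) = 24.5, f(-1.7) = 2.916, f(-0.9) = -4.332, f(-0.1) = -3.388, f(0.7) = -0.396, f(1.5) = -1.5.
T_5 = (Δu/2)·[f(u_0) + 2f(u_1) + ... + 2f(u_{4}) + f(u_5)].
Sum = 5.04.

5.04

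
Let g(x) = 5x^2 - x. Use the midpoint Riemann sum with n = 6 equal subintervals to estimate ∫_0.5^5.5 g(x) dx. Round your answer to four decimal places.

Δx = (5.5 − 0.5)/6 = 5/6.
Midpoints: 11/12, 1.75, 31/12, 41/12, 4.25, 61/12.
g(11/12) = 473/144, g(1.75) = 13.5625, g(31/12) = 4433/144, g(41/12) = 7913/144, g(4.25) = 86.0625, g(61/12) = 17873/144.
Sum = Δx · [g(11/12) + g(1.75) + g(31/12) + ...].
Sum ≈ 260.6366.

260.6366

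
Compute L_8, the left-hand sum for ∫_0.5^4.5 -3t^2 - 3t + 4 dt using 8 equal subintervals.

-87.5

Δt = (4.5 − 0.5)/8 = 0.5.
Left endpoints: 0.5, 1, 1.5, 2, 2.5, 3, 3.5, 4.
f(0.5) = 1.75, f(1) = -2, f(1.5) = -7.25, f(2) = -14, f(2.5) = -22.25, f(3) = -32, f(3.5) = -43.25, f(4) = -56.
Sum = Δt · [f(0.5) + f(1) + f(1.5) + ...].
Sum = -87.5.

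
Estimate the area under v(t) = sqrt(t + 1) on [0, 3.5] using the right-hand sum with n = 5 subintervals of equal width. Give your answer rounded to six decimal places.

Δt = (3.5 − 0)/5 = 0.7.
Right endpoints: 0.7, 1.4, 2.1, 2.8, 3.5.
v(0.7) ≈ 1.303840, v(1.4) ≈ 1.549193, v(2.1) ≈ 1.760682, v(2.8) ≈ 1.949359, v(3.5) ≈ 2.121320.
Sum = Δt · [v(0.7) + v(1.4) + v(2.1) + v(2.8) + v(3.5)].
Sum ≈ 6.079076.

6.079076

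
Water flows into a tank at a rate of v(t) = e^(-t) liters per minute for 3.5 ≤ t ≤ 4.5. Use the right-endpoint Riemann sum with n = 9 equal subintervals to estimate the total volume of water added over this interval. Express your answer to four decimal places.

0.0180

Δt = (4.5 − 3.5)/9 = 1/9.
Right endpoints: 65/18, 67/18, 23/6, 71/18, 73/18, 25/6, 77/18, 79/18, 4.5.
v(65/18) ≈ 0.0270, v(67/18) ≈ 0.0242, v(23/6) ≈ 0.0216, v(71/18) ≈ 0.0194, v(73/18) ≈ 0.0173, v(25/6) ≈ 0.0155, v(77/18) ≈ 0.0139, v(79/18) ≈ 0.0124, v(4.5) ≈ 0.0111.
Sum = Δt · [v(65/18) + v(67/18) + v(23/6) + ...].
Sum ≈ 0.0180.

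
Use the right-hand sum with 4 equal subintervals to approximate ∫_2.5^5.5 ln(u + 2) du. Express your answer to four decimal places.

Δu = (5.5 − 2.5)/4 = 0.75.
Right endpoints: 3.25, 4, 4.75, 5.5.
f(3.25) ≈ 1.6582, f(4) ≈ 1.7918, f(4.75) ≈ 1.9095, f(5.5) ≈ 2.0149.
Sum = Δu · [f(3.25) + f(4) + f(4.75) + f(5.5)].
Sum ≈ 5.5308.

5.5308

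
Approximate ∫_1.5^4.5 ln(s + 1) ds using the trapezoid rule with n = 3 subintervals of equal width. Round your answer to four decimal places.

Δs = (4.5 − 1.5)/3 = 1.
f(1.5) ≈ 0.9163, f(2.5) ≈ 1.2528, f(3.5) ≈ 1.5041, f(4.5) ≈ 1.7047.
T_3 = (Δs/2)·[f(s_0) + 2f(s_1) + 2f(s_2) + f(s_3)].
Sum ≈ 4.0674.

4.0674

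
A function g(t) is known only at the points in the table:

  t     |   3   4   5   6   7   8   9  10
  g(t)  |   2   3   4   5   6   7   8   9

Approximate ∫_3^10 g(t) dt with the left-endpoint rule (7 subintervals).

35

Δt = 1.
Sum = 1·[2 + 3 + 4 + 5 + 6 + 7 + 8] = 35.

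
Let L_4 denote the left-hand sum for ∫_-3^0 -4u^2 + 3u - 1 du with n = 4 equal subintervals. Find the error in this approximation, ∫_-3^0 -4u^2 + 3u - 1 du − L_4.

18

Exact integral: ∫_-3^0 f(u) du = -52.5.
L_4 = -70.5.
Error = -52.5 − (-70.5) = 18.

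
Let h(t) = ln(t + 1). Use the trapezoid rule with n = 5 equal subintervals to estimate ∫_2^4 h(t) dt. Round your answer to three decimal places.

2.750

Δt = (4 − 2)/5 = 0.4.
h(2) ≈ 1.099, h(2.4) ≈ 1.224, h(2.8) ≈ 1.335, h(3.2) ≈ 1.435, h(3.6) ≈ 1.526, h(4) ≈ 1.609.
T_5 = (Δt/2)·[h(t_0) + 2h(t_1) + ... + 2h(t_{4}) + h(t_5)].
Sum ≈ 2.750.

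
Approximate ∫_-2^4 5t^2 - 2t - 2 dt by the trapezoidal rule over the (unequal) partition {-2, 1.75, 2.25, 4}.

144.515625

Subinterval widths: 3.75, 0.5, 1.75.
f(-2) = 22, f(1.75) = 9.8125, f(2.25) = 18.8125, f(4) = 70.
On each subinterval the trapezoid contributes (Δt_i/2)·[f(t_{i-1}) + f(t_i)].
Sum = 144.515625.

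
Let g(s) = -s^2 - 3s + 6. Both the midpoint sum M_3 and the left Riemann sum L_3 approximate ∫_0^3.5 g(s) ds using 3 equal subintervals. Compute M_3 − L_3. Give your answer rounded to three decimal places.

M_3 ≈ -11.26968.
L_3 ≈ 0.81019.
M_3 − L_3 ≈ -12.080.

-12.080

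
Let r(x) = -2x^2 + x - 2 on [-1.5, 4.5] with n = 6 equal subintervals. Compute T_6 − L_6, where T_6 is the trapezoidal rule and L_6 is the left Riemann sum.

-15

T_6 = -68.
L_6 = -53.
T_6 − L_6 = -15.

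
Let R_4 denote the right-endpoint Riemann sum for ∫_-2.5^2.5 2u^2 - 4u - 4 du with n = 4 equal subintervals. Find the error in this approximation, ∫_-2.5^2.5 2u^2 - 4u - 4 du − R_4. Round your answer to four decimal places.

Exact integral: ∫_-2.5^2.5 f(u) du ≈ 0.833333.
R_4 = -9.0625.
Error ≈ 0.833333 − (-9.0625) ≈ 9.8958.

9.8958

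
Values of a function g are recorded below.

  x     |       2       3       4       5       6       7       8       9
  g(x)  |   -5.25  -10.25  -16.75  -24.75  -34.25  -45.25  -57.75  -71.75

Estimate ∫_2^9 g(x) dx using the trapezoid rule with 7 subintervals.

-227.5

Δx = 1.
T_7 = (1/2)·[(-5.25) + 2·(-10.25) + 2·(-16.75) + 2·(-24.75) + 2·(-34.25) + 2·(-45.25) + 2·(-57.75) + (-71.75)] = -227.5.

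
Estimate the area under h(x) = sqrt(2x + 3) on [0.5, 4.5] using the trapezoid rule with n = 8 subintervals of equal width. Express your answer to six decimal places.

11.185345

Δx = (4.5 − 0.5)/8 = 0.5.
h(0.5) ≈ 2.000000, h(1) ≈ 2.236068, h(1.5) ≈ 2.449490, h(2) ≈ 2.645751, h(2.5) ≈ 2.828427, h(3) ≈ 3.000000, h(3.5) ≈ 3.162278, h(4) ≈ 3.316625, h(4.5) ≈ 3.464102.
T_8 = (Δx/2)·[h(x_0) + 2h(x_1) + ... + 2h(x_{7}) + h(x_8)].
Sum ≈ 11.185345.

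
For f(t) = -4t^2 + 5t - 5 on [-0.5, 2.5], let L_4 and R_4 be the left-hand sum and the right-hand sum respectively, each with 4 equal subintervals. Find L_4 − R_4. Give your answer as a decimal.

L_4 = -18.75.
R_4 = -25.5.
L_4 − R_4 = 6.75.

6.75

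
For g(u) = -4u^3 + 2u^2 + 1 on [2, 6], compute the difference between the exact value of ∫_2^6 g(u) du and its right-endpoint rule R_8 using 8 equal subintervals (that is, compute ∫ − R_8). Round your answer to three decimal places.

199.667

Exact integral: ∫_2^6 g(u) du ≈ -1137.33333.
R_8 = -1337.
Error ≈ -1137.33333 − (-1337) ≈ 199.667.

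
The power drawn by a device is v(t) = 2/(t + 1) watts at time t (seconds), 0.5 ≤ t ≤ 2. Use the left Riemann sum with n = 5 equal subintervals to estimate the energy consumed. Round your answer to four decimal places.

Δt = (2 − 0.5)/5 = 0.3.
Left endpoints: 0.5, 0.8, 1.1, 1.4, 1.7.
v(0.5) = 4/3, v(0.8) = 10/9, v(1.1) = 20/21, v(1.4) = 5/6, v(1.7) = 20/27.
Sum = Δt · [v(0.5) + v(0.8) + v(1.1) + v(1.4) + v(1.7)].
Sum ≈ 1.4913.

1.4913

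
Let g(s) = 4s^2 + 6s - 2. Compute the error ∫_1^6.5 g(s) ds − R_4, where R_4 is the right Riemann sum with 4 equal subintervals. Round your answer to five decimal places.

-143.05729

Exact integral: ∫_1^6.5 g(s) ds ≈ 477.5833333.
R_4 = 620.640625.
Error ≈ 477.5833333 − 620.640625 ≈ -143.05729.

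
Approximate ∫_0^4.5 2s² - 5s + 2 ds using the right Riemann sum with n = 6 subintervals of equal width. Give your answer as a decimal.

26.71875

Δs = (4.5 − 0)/6 = 0.75.
Right endpoints: 0.75, 1.5, 2.25, 3, 3.75, 4.5.
f(0.75) = -0.625, f(1.5) = -1, f(2.25) = 0.875, f(3) = 5, f(3.75) = 11.375, f(4.5) = 20.
Sum = Δs · [f(0.75) + f(1.5) + f(2.25) + ...].
Sum = 26.71875.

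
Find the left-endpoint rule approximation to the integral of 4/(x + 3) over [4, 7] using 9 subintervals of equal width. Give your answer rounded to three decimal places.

1.456

Δx = (7 − 4)/9 = 1/3.
Left endpoints: 4, 13/3, 14/3, 5, 16/3, 17/3, 6, 19/3, 20/3.
f(4) = 4/7, f(13/3) = 6/11, f(14/3) = 12/23, f(5) = 0.5, f(16/3) = 0.48, f(17/3) = 6/13, f(6) = 4/9, f(19/3) = 3/7, f(20/3) = 12/29.
Sum = Δx · [f(4) + f(13/3) + f(14/3) + ...].
Sum ≈ 1.456.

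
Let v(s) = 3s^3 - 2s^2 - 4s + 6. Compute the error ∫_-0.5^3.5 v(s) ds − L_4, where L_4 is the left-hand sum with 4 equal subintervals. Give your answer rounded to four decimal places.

Exact integral: ∫_-0.5^3.5 v(s) ds ≈ 83.833333.
L_4 = 47.
Error ≈ 83.833333 − 47 ≈ 36.8333.

36.8333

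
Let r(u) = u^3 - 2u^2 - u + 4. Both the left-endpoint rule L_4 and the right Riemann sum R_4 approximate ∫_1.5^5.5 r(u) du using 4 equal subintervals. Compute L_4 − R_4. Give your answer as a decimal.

L_4 = 75.
R_4 = 178.
L_4 − R_4 = -103.

-103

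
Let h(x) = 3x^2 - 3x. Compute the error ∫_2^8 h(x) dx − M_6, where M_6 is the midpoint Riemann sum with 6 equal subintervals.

1.5

Exact integral: ∫_2^8 h(x) dx = 414.
M_6 = 412.5.
Error = 414 − 412.5 = 1.5.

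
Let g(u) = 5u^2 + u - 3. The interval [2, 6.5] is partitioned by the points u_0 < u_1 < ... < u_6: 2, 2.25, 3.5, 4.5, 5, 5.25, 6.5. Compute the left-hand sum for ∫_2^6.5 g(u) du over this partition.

Subinterval widths: 0.25, 1.25, 1, 0.5, 0.25, 1.25.
Left endpoints: 2, 2.25, 3.5, 4.5, 5, 5.25.
g(2) = 19, g(2.25) = 24.5625, g(3.5) = 61.75, g(4.5) = 102.75, g(5) = 127, g(5.25) = 140.0625.
Sum = Σ Δu_i · g(u_i).
Sum = 355.40625.

355.40625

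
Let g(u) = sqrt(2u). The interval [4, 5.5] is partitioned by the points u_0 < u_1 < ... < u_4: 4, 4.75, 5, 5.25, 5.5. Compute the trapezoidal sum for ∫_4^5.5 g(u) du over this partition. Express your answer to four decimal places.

Subinterval widths: 0.75, 0.25, 0.25, 0.25.
g(4) ≈ 2.8284, g(4.75) ≈ 3.0822, g(5) ≈ 3.1623, g(5.25) ≈ 3.2404, g(5.5) ≈ 3.3166.
On each subinterval the trapezoid contributes (Δu_i/2)·[g(u_{i-1}) + g(u_i)].
Sum ≈ 4.6170.

4.6170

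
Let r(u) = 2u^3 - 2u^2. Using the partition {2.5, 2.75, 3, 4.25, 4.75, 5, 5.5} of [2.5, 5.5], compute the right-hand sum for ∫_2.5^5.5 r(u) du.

Subinterval widths: 0.25, 0.25, 1.25, 0.5, 0.25, 0.5.
Right endpoints: 2.75, 3, 4.25, 4.75, 5, 5.5.
r(2.75) = 26.46875, r(3) = 36, r(4.25) = 117.40625, r(4.75) = 169.21875, r(5) = 200, r(5.5) = 272.25.
Sum = Σ Δu_i · r(u_i).
Sum = 433.109375.

433.109375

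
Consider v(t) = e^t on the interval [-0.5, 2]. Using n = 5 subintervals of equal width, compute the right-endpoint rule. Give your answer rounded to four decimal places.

8.6189

Δt = (2 − (-0.5))/5 = 0.5.
Right endpoints: 0, 0.5, 1, 1.5, 2.
v(0) ≈ 1.0000, v(0.5) ≈ 1.6487, v(1) ≈ 2.7183, v(1.5) ≈ 4.4817, v(2) ≈ 7.3891.
Sum = Δt · [v(0) + v(0.5) + v(1) + v(1.5) + v(2)].
Sum ≈ 8.6189.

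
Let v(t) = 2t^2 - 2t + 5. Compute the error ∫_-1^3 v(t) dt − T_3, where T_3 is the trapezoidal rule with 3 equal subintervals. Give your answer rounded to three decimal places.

Exact integral: ∫_-1^3 v(t) dt ≈ 30.66667.
T_3 ≈ 33.03704.
Error ≈ 30.66667 − 33.03704 ≈ -2.370.

-2.370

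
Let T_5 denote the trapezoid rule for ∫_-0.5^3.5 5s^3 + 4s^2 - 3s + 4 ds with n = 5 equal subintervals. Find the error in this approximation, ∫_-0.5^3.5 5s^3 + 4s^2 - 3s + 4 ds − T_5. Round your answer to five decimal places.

Exact integral: ∫_-0.5^3.5 f(s) ds ≈ 242.8333333.
T_5 = 254.14.
Error ≈ 242.8333333 − 254.14 ≈ -11.30667.

-11.30667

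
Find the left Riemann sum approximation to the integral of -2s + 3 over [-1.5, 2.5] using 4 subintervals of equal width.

12

Δs = (2.5 − (-1.5))/4 = 1.
Left endpoints: -1.5, -0.5, 0.5, 1.5.
f(-1.5) = 6, f(-0.5) = 4, f(0.5) = 2, f(1.5) = 0.
Sum = Δs · [f(-1.5) + f(-0.5) + f(0.5) + f(1.5)].
Sum = 12.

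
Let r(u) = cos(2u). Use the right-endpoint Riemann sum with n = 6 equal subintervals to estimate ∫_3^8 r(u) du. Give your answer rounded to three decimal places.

Δu = (8 − 3)/6 = 5/6.
Right endpoints: 23/6, 14/3, 5.5, 19/3, 43/6, 8.
r(23/6) ≈ 0.186, r(14/3) ≈ -0.996, r(5.5) ≈ 0.004, r(19/3) ≈ 0.995, r(43/6) ≈ -0.195, r(8) ≈ -0.958.
Sum = Δu · [r(23/6) + r(14/3) + r(5.5) + ...].
Sum ≈ -0.802.

-0.802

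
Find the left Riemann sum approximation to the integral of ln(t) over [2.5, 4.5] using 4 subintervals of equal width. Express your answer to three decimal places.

2.327

Δt = (4.5 − 2.5)/4 = 0.5.
Left endpoints: 2.5, 3, 3.5, 4.
f(2.5) ≈ 0.916, f(3) ≈ 1.099, f(3.5) ≈ 1.253, f(4) ≈ 1.386.
Sum = Δt · [f(2.5) + f(3) + f(3.5) + f(4)].
Sum ≈ 2.327.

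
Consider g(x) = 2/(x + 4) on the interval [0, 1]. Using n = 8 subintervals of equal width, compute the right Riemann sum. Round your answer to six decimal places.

Δx = (1 − 0)/8 = 0.125.
Right endpoints: 0.125, 0.25, 0.375, 0.5, 0.625, 0.75, 0.875, 1.
g(0.125) = 16/33, g(0.25) = 8/17, g(0.375) = 16/35, g(0.5) = 4/9, g(0.625) = 16/37, g(0.75) = 8/19, g(0.875) = 16/39, g(1) = 0.4.
Sum = Δx · [g(0.125) + g(0.25) + g(0.375) + ...].
Sum ≈ 0.440096.

0.440096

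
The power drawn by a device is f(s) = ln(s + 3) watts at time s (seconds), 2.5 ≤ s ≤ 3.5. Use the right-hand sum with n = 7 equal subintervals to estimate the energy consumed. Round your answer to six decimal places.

1.802485

Δs = (3.5 − 2.5)/7 = 1/7.
Right endpoints: 37/14, 39/14, 41/14, 43/14, 45/14, 47/14, 3.5.
f(37/14) ≈ 1.730391, f(39/14) ≈ 1.755392, f(41/14) ≈ 1.779783, f(43/14) ≈ 1.803594, f(45/14) ≈ 1.826851, f(47/14) ≈ 1.849579, f(3.5) ≈ 1.871802.
Sum = Δs · [f(37/14) + f(39/14) + f(41/14) + ...].
Sum ≈ 1.802485.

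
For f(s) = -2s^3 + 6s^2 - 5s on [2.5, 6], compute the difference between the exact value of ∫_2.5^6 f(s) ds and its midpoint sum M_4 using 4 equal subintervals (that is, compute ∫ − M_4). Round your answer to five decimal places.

Exact integral: ∫_2.5^6 f(s) ds = -302.09375.
M_4 ≈ -297.7392578.
Error ≈ -302.09375 − (-297.7392578) ≈ -4.35449.

-4.35449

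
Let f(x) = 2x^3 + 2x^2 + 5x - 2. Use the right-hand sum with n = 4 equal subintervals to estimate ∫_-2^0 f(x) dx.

-12.5

Δx = (0 − (-2))/4 = 0.5.
Right endpoints: -1.5, -1, -0.5, 0.
f(-1.5) = -11.75, f(-1) = -7, f(-0.5) = -4.25, f(0) = -2.
Sum = Δx · [f(-1.5) + f(-1) + f(-0.5) + f(0)].
Sum = -12.5.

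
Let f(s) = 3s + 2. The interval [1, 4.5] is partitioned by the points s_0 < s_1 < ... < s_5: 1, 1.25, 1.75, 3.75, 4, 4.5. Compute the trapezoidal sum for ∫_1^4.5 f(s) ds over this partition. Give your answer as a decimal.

Subinterval widths: 0.25, 0.5, 2, 0.25, 0.5.
f(1) = 5, f(1.25) = 5.75, f(1.75) = 7.25, f(3.75) = 13.25, f(4) = 14, f(4.5) = 15.5.
On each subinterval the trapezoid contributes (Δs_i/2)·[f(s_{i-1}) + f(s_i)].
Sum = 35.875.

35.875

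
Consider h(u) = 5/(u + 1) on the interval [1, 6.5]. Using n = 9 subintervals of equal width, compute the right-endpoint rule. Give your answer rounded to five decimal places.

Δu = (6.5 − 1)/9 = 11/18.
Right endpoints: 29/18, 20/9, 17/6, 31/9, 73/18, 14/3, 95/18, 53/9, 6.5.
h(29/18) = 90/47, h(20/9) = 45/29, h(17/6) = 30/23, h(31/9) = 1.125, h(73/18) = 90/91, h(14/3) = 15/17, h(95/18) = 90/113, h(53/9) = 45/62, h(6.5) = 2/3.
Sum = Δu · [h(29/18) + h(20/9) + h(17/6) + ...].
Sum ≈ 6.08438.

6.08438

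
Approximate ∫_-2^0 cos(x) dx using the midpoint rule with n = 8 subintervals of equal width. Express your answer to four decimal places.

Δx = (0 − (-2))/8 = 0.25.
Midpoints: -1.875, -1.625, -1.375, -1.125, -0.875, -0.625, -0.375, -0.125.
f(-1.875) ≈ -0.2995, f(-1.625) ≈ -0.0542, f(-1.375) ≈ 0.1945, f(-1.125) ≈ 0.4312, f(-0.875) ≈ 0.6410, f(-0.625) ≈ 0.8110, f(-0.375) ≈ 0.9305, f(-0.125) ≈ 0.9922.
Sum = Δx · [f(-1.875) + f(-1.625) + f(-1.375) + ...].
Sum ≈ 0.9117.

0.9117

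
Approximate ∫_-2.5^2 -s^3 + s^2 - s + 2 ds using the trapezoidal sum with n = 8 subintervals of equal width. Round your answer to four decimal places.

Δs = (2 − (-2.5))/8 = 0.5625.
f(-2.5) = 26.375, f(-1.9375) = 61295/4096, f(-1.375) = 4027/512, f(-0.8125) = 16421/4096, f(-0.25) = 2.328125, f(0.3125) = 7187/4096, f(0.875) = 625/512, f(1.4375) = -1399/4096, f(2) = -4.
T_8 = (Δs/2)·[f(s_0) + 2f(s_1) + ... + 2f(s_{7}) + f(s_8)].
Sum ≈ 24.1809.

24.1809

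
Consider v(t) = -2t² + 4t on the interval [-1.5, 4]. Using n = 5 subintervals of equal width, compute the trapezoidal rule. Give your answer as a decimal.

-19.635

Δt = (4 − (-1.5))/5 = 1.1.
v(-1.5) = -10.5, v(-0.4) = -1.92, v(0.7) = 1.82, v(1.8) = 0.72, v(2.9) = -5.22, v(4) = -16.
T_5 = (Δt/2)·[v(t_0) + 2v(t_1) + ... + 2v(t_{4}) + v(t_5)].
Sum = -19.635.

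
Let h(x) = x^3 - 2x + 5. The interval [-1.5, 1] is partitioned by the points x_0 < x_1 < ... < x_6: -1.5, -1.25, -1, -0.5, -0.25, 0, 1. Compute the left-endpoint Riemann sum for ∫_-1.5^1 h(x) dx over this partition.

Subinterval widths: 0.25, 0.25, 0.5, 0.25, 0.25, 1.
Left endpoints: -1.5, -1.25, -1, -0.5, -0.25, 0.
h(-1.5) = 4.625, h(-1.25) = 5.546875, h(-1) = 6, h(-0.5) = 5.875, h(-0.25) = 5.484375, h(0) = 5.
Sum = Σ Δx_i · h(x_i).
Sum = 13.3828125.

13.3828125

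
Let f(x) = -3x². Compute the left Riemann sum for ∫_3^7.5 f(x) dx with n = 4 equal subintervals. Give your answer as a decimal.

-317.98828125

Δx = (7.5 − 3)/4 = 1.125.
Left endpoints: 3, 4.125, 5.25, 6.375.
f(3) = -27, f(4.125) = -51.046875, f(5.25) = -82.6875, f(6.375) = -121.921875.
Sum = Δx · [f(3) + f(4.125) + f(5.25) + f(6.375)].
Sum = -317.98828125.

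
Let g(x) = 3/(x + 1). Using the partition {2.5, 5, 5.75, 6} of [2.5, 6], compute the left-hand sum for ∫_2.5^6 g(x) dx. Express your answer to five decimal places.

Subinterval widths: 2.5, 0.75, 0.25.
Left endpoints: 2.5, 5, 5.75.
g(2.5) = 6/7, g(5) = 0.5, g(5.75) = 4/9.
Sum = Σ Δx_i · g(x_i).
Sum ≈ 2.62897.

2.62897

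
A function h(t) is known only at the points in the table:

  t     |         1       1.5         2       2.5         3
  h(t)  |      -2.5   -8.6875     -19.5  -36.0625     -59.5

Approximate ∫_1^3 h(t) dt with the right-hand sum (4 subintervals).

-61.875

Δt = 0.5.
Sum = 0.5·[(-8.6875) + (-19.5) + (-36.0625) + (-59.5)] = -61.875.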